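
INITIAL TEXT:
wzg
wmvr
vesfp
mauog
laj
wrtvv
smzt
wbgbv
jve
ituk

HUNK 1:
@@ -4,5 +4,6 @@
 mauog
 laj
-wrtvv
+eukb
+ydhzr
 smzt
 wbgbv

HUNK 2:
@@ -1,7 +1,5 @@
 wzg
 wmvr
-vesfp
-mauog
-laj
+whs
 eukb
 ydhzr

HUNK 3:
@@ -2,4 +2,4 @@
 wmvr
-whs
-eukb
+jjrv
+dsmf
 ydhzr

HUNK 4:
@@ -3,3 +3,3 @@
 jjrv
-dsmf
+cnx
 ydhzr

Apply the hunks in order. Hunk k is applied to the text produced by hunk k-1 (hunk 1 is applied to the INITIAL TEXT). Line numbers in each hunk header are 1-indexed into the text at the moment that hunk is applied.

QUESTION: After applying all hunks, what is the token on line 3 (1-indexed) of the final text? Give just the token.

Hunk 1: at line 4 remove [wrtvv] add [eukb,ydhzr] -> 11 lines: wzg wmvr vesfp mauog laj eukb ydhzr smzt wbgbv jve ituk
Hunk 2: at line 1 remove [vesfp,mauog,laj] add [whs] -> 9 lines: wzg wmvr whs eukb ydhzr smzt wbgbv jve ituk
Hunk 3: at line 2 remove [whs,eukb] add [jjrv,dsmf] -> 9 lines: wzg wmvr jjrv dsmf ydhzr smzt wbgbv jve ituk
Hunk 4: at line 3 remove [dsmf] add [cnx] -> 9 lines: wzg wmvr jjrv cnx ydhzr smzt wbgbv jve ituk
Final line 3: jjrv

Answer: jjrv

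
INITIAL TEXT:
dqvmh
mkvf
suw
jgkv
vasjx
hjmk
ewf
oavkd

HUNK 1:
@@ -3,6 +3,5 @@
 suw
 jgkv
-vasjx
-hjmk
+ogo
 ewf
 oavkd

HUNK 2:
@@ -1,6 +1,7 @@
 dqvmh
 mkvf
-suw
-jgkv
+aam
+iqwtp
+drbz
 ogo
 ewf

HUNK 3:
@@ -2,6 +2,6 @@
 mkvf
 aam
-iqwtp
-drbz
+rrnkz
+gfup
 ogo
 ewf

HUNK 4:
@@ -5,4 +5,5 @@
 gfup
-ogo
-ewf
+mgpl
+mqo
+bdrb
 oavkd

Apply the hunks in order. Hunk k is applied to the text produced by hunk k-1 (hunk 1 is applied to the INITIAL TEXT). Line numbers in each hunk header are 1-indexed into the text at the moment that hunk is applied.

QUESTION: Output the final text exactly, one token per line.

Hunk 1: at line 3 remove [vasjx,hjmk] add [ogo] -> 7 lines: dqvmh mkvf suw jgkv ogo ewf oavkd
Hunk 2: at line 1 remove [suw,jgkv] add [aam,iqwtp,drbz] -> 8 lines: dqvmh mkvf aam iqwtp drbz ogo ewf oavkd
Hunk 3: at line 2 remove [iqwtp,drbz] add [rrnkz,gfup] -> 8 lines: dqvmh mkvf aam rrnkz gfup ogo ewf oavkd
Hunk 4: at line 5 remove [ogo,ewf] add [mgpl,mqo,bdrb] -> 9 lines: dqvmh mkvf aam rrnkz gfup mgpl mqo bdrb oavkd

Answer: dqvmh
mkvf
aam
rrnkz
gfup
mgpl
mqo
bdrb
oavkd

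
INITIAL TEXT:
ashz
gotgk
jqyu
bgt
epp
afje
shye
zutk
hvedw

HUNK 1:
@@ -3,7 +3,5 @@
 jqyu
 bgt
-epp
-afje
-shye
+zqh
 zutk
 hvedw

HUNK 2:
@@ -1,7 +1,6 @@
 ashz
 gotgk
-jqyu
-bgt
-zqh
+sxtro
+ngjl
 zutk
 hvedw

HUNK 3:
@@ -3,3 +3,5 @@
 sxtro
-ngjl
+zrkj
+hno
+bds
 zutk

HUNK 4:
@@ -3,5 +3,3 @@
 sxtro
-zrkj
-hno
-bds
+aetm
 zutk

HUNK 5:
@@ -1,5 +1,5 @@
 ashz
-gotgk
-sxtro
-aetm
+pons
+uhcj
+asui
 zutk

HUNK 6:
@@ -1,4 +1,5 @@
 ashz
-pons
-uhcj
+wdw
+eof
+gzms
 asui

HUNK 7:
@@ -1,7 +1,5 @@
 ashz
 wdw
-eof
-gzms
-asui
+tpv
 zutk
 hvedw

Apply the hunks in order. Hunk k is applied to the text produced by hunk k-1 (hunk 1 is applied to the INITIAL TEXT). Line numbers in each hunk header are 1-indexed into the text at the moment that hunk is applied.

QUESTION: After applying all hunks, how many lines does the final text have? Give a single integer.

Answer: 5

Derivation:
Hunk 1: at line 3 remove [epp,afje,shye] add [zqh] -> 7 lines: ashz gotgk jqyu bgt zqh zutk hvedw
Hunk 2: at line 1 remove [jqyu,bgt,zqh] add [sxtro,ngjl] -> 6 lines: ashz gotgk sxtro ngjl zutk hvedw
Hunk 3: at line 3 remove [ngjl] add [zrkj,hno,bds] -> 8 lines: ashz gotgk sxtro zrkj hno bds zutk hvedw
Hunk 4: at line 3 remove [zrkj,hno,bds] add [aetm] -> 6 lines: ashz gotgk sxtro aetm zutk hvedw
Hunk 5: at line 1 remove [gotgk,sxtro,aetm] add [pons,uhcj,asui] -> 6 lines: ashz pons uhcj asui zutk hvedw
Hunk 6: at line 1 remove [pons,uhcj] add [wdw,eof,gzms] -> 7 lines: ashz wdw eof gzms asui zutk hvedw
Hunk 7: at line 1 remove [eof,gzms,asui] add [tpv] -> 5 lines: ashz wdw tpv zutk hvedw
Final line count: 5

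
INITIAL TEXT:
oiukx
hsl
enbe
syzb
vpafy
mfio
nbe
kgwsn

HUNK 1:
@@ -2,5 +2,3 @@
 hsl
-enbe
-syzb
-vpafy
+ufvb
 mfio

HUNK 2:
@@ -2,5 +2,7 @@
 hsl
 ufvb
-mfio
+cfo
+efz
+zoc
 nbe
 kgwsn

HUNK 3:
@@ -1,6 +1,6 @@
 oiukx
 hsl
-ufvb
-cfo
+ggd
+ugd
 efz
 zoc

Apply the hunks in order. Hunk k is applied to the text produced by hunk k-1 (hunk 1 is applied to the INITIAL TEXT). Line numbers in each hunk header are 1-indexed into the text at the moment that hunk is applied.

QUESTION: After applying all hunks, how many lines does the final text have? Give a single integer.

Hunk 1: at line 2 remove [enbe,syzb,vpafy] add [ufvb] -> 6 lines: oiukx hsl ufvb mfio nbe kgwsn
Hunk 2: at line 2 remove [mfio] add [cfo,efz,zoc] -> 8 lines: oiukx hsl ufvb cfo efz zoc nbe kgwsn
Hunk 3: at line 1 remove [ufvb,cfo] add [ggd,ugd] -> 8 lines: oiukx hsl ggd ugd efz zoc nbe kgwsn
Final line count: 8

Answer: 8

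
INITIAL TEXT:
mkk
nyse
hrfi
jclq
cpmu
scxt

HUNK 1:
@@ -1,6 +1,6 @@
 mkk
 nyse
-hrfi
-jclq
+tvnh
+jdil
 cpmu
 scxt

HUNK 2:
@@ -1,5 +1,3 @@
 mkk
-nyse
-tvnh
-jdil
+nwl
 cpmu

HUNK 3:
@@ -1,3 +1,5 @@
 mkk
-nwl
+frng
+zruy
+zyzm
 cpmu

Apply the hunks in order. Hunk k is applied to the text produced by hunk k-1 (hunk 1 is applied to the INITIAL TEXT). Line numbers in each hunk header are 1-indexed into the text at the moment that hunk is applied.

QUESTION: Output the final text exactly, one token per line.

Answer: mkk
frng
zruy
zyzm
cpmu
scxt

Derivation:
Hunk 1: at line 1 remove [hrfi,jclq] add [tvnh,jdil] -> 6 lines: mkk nyse tvnh jdil cpmu scxt
Hunk 2: at line 1 remove [nyse,tvnh,jdil] add [nwl] -> 4 lines: mkk nwl cpmu scxt
Hunk 3: at line 1 remove [nwl] add [frng,zruy,zyzm] -> 6 lines: mkk frng zruy zyzm cpmu scxt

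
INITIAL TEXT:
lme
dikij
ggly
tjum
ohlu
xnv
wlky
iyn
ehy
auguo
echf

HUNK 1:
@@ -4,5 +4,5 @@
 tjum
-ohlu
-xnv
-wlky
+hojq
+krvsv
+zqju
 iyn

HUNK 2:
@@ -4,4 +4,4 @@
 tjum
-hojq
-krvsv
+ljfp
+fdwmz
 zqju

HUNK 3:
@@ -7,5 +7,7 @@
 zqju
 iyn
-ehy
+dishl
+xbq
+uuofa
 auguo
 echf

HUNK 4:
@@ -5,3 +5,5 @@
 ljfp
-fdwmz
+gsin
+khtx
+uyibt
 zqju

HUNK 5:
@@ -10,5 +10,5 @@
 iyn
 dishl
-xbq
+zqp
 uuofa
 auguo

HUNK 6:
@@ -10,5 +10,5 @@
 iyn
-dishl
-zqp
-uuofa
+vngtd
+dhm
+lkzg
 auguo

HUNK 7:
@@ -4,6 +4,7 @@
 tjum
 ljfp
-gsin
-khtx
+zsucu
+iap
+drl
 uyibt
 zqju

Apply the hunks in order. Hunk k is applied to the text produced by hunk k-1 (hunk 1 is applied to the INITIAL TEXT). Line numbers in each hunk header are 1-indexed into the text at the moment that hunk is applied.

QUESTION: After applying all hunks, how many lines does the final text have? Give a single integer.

Hunk 1: at line 4 remove [ohlu,xnv,wlky] add [hojq,krvsv,zqju] -> 11 lines: lme dikij ggly tjum hojq krvsv zqju iyn ehy auguo echf
Hunk 2: at line 4 remove [hojq,krvsv] add [ljfp,fdwmz] -> 11 lines: lme dikij ggly tjum ljfp fdwmz zqju iyn ehy auguo echf
Hunk 3: at line 7 remove [ehy] add [dishl,xbq,uuofa] -> 13 lines: lme dikij ggly tjum ljfp fdwmz zqju iyn dishl xbq uuofa auguo echf
Hunk 4: at line 5 remove [fdwmz] add [gsin,khtx,uyibt] -> 15 lines: lme dikij ggly tjum ljfp gsin khtx uyibt zqju iyn dishl xbq uuofa auguo echf
Hunk 5: at line 10 remove [xbq] add [zqp] -> 15 lines: lme dikij ggly tjum ljfp gsin khtx uyibt zqju iyn dishl zqp uuofa auguo echf
Hunk 6: at line 10 remove [dishl,zqp,uuofa] add [vngtd,dhm,lkzg] -> 15 lines: lme dikij ggly tjum ljfp gsin khtx uyibt zqju iyn vngtd dhm lkzg auguo echf
Hunk 7: at line 4 remove [gsin,khtx] add [zsucu,iap,drl] -> 16 lines: lme dikij ggly tjum ljfp zsucu iap drl uyibt zqju iyn vngtd dhm lkzg auguo echf
Final line count: 16

Answer: 16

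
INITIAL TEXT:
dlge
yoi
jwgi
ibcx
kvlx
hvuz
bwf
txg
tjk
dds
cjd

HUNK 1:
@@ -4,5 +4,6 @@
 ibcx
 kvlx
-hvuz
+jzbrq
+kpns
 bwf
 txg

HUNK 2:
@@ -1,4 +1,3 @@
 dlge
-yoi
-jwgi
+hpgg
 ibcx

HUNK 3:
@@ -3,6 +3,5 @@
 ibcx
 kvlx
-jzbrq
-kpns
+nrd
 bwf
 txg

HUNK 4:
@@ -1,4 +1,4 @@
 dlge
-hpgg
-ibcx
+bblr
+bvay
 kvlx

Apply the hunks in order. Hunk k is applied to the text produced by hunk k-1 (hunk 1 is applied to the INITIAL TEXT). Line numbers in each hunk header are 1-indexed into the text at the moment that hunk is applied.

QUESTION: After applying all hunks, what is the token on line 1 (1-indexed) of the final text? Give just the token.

Hunk 1: at line 4 remove [hvuz] add [jzbrq,kpns] -> 12 lines: dlge yoi jwgi ibcx kvlx jzbrq kpns bwf txg tjk dds cjd
Hunk 2: at line 1 remove [yoi,jwgi] add [hpgg] -> 11 lines: dlge hpgg ibcx kvlx jzbrq kpns bwf txg tjk dds cjd
Hunk 3: at line 3 remove [jzbrq,kpns] add [nrd] -> 10 lines: dlge hpgg ibcx kvlx nrd bwf txg tjk dds cjd
Hunk 4: at line 1 remove [hpgg,ibcx] add [bblr,bvay] -> 10 lines: dlge bblr bvay kvlx nrd bwf txg tjk dds cjd
Final line 1: dlge

Answer: dlge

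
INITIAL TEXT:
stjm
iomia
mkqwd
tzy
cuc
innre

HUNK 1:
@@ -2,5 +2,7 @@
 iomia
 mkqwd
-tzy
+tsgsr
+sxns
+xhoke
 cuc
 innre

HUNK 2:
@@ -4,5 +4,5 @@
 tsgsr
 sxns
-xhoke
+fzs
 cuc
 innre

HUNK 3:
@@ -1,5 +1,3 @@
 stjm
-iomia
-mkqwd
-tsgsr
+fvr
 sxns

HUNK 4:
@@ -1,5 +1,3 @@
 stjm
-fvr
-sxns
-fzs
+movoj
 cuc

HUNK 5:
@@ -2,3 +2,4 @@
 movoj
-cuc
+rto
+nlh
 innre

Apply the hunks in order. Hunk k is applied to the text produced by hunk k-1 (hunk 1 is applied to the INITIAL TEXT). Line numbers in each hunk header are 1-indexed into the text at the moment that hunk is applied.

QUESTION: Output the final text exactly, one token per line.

Hunk 1: at line 2 remove [tzy] add [tsgsr,sxns,xhoke] -> 8 lines: stjm iomia mkqwd tsgsr sxns xhoke cuc innre
Hunk 2: at line 4 remove [xhoke] add [fzs] -> 8 lines: stjm iomia mkqwd tsgsr sxns fzs cuc innre
Hunk 3: at line 1 remove [iomia,mkqwd,tsgsr] add [fvr] -> 6 lines: stjm fvr sxns fzs cuc innre
Hunk 4: at line 1 remove [fvr,sxns,fzs] add [movoj] -> 4 lines: stjm movoj cuc innre
Hunk 5: at line 2 remove [cuc] add [rto,nlh] -> 5 lines: stjm movoj rto nlh innre

Answer: stjm
movoj
rto
nlh
innre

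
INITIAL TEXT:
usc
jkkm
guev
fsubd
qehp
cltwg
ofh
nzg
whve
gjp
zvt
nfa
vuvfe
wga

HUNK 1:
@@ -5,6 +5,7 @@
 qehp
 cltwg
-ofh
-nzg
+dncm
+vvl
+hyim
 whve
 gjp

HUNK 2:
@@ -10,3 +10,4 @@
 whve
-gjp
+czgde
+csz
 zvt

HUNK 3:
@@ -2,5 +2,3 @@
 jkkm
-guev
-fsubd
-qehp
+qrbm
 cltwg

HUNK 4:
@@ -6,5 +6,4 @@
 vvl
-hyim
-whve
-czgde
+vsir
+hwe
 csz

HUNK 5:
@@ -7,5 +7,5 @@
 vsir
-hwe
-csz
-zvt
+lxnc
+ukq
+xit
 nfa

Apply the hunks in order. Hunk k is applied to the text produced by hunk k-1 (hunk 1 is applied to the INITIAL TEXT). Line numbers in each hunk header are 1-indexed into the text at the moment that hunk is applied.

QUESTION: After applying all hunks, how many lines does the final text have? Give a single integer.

Answer: 13

Derivation:
Hunk 1: at line 5 remove [ofh,nzg] add [dncm,vvl,hyim] -> 15 lines: usc jkkm guev fsubd qehp cltwg dncm vvl hyim whve gjp zvt nfa vuvfe wga
Hunk 2: at line 10 remove [gjp] add [czgde,csz] -> 16 lines: usc jkkm guev fsubd qehp cltwg dncm vvl hyim whve czgde csz zvt nfa vuvfe wga
Hunk 3: at line 2 remove [guev,fsubd,qehp] add [qrbm] -> 14 lines: usc jkkm qrbm cltwg dncm vvl hyim whve czgde csz zvt nfa vuvfe wga
Hunk 4: at line 6 remove [hyim,whve,czgde] add [vsir,hwe] -> 13 lines: usc jkkm qrbm cltwg dncm vvl vsir hwe csz zvt nfa vuvfe wga
Hunk 5: at line 7 remove [hwe,csz,zvt] add [lxnc,ukq,xit] -> 13 lines: usc jkkm qrbm cltwg dncm vvl vsir lxnc ukq xit nfa vuvfe wga
Final line count: 13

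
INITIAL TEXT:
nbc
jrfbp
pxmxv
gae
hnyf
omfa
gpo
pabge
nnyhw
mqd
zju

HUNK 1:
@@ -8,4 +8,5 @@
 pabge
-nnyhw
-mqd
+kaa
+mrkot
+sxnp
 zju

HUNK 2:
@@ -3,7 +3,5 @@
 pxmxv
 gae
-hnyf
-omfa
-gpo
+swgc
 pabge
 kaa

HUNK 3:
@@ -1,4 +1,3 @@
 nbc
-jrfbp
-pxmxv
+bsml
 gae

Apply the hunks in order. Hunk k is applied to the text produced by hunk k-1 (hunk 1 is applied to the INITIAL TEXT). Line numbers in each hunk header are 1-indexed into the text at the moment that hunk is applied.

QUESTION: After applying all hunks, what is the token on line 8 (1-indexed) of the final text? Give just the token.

Answer: sxnp

Derivation:
Hunk 1: at line 8 remove [nnyhw,mqd] add [kaa,mrkot,sxnp] -> 12 lines: nbc jrfbp pxmxv gae hnyf omfa gpo pabge kaa mrkot sxnp zju
Hunk 2: at line 3 remove [hnyf,omfa,gpo] add [swgc] -> 10 lines: nbc jrfbp pxmxv gae swgc pabge kaa mrkot sxnp zju
Hunk 3: at line 1 remove [jrfbp,pxmxv] add [bsml] -> 9 lines: nbc bsml gae swgc pabge kaa mrkot sxnp zju
Final line 8: sxnp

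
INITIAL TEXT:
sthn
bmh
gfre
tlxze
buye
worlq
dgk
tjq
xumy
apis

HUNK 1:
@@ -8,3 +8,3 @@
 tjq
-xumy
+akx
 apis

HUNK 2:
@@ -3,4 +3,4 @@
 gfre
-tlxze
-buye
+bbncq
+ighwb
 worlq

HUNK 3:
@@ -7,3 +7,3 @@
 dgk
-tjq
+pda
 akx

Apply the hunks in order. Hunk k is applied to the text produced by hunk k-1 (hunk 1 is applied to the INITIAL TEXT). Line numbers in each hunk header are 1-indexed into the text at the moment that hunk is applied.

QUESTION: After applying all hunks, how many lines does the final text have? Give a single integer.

Hunk 1: at line 8 remove [xumy] add [akx] -> 10 lines: sthn bmh gfre tlxze buye worlq dgk tjq akx apis
Hunk 2: at line 3 remove [tlxze,buye] add [bbncq,ighwb] -> 10 lines: sthn bmh gfre bbncq ighwb worlq dgk tjq akx apis
Hunk 3: at line 7 remove [tjq] add [pda] -> 10 lines: sthn bmh gfre bbncq ighwb worlq dgk pda akx apis
Final line count: 10

Answer: 10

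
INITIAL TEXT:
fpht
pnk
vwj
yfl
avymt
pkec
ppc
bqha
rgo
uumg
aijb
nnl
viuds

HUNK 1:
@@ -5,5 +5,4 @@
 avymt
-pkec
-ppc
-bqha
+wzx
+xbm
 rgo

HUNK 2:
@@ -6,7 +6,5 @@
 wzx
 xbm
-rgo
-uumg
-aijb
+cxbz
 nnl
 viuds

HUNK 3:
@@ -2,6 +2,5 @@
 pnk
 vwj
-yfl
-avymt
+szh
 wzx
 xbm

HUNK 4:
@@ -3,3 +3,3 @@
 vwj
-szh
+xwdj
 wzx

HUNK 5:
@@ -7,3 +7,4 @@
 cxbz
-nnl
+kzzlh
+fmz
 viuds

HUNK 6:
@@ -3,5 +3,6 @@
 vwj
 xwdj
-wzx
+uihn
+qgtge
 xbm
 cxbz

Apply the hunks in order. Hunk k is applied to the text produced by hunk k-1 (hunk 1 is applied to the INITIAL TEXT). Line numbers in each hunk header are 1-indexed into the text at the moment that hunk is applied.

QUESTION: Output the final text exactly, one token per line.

Hunk 1: at line 5 remove [pkec,ppc,bqha] add [wzx,xbm] -> 12 lines: fpht pnk vwj yfl avymt wzx xbm rgo uumg aijb nnl viuds
Hunk 2: at line 6 remove [rgo,uumg,aijb] add [cxbz] -> 10 lines: fpht pnk vwj yfl avymt wzx xbm cxbz nnl viuds
Hunk 3: at line 2 remove [yfl,avymt] add [szh] -> 9 lines: fpht pnk vwj szh wzx xbm cxbz nnl viuds
Hunk 4: at line 3 remove [szh] add [xwdj] -> 9 lines: fpht pnk vwj xwdj wzx xbm cxbz nnl viuds
Hunk 5: at line 7 remove [nnl] add [kzzlh,fmz] -> 10 lines: fpht pnk vwj xwdj wzx xbm cxbz kzzlh fmz viuds
Hunk 6: at line 3 remove [wzx] add [uihn,qgtge] -> 11 lines: fpht pnk vwj xwdj uihn qgtge xbm cxbz kzzlh fmz viuds

Answer: fpht
pnk
vwj
xwdj
uihn
qgtge
xbm
cxbz
kzzlh
fmz
viuds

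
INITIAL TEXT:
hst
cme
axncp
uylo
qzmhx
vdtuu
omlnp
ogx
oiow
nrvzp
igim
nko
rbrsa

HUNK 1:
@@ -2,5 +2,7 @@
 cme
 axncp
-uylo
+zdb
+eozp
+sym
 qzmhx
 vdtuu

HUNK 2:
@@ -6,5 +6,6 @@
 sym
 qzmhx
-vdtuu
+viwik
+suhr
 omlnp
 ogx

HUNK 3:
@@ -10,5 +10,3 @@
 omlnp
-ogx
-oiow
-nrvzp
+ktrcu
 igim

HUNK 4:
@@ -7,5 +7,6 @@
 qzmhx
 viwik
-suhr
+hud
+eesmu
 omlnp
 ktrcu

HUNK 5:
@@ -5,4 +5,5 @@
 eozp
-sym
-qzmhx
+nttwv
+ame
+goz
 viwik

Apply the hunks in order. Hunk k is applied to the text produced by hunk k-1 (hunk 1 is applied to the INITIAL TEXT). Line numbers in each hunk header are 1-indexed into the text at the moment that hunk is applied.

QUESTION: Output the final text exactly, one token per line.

Hunk 1: at line 2 remove [uylo] add [zdb,eozp,sym] -> 15 lines: hst cme axncp zdb eozp sym qzmhx vdtuu omlnp ogx oiow nrvzp igim nko rbrsa
Hunk 2: at line 6 remove [vdtuu] add [viwik,suhr] -> 16 lines: hst cme axncp zdb eozp sym qzmhx viwik suhr omlnp ogx oiow nrvzp igim nko rbrsa
Hunk 3: at line 10 remove [ogx,oiow,nrvzp] add [ktrcu] -> 14 lines: hst cme axncp zdb eozp sym qzmhx viwik suhr omlnp ktrcu igim nko rbrsa
Hunk 4: at line 7 remove [suhr] add [hud,eesmu] -> 15 lines: hst cme axncp zdb eozp sym qzmhx viwik hud eesmu omlnp ktrcu igim nko rbrsa
Hunk 5: at line 5 remove [sym,qzmhx] add [nttwv,ame,goz] -> 16 lines: hst cme axncp zdb eozp nttwv ame goz viwik hud eesmu omlnp ktrcu igim nko rbrsa

Answer: hst
cme
axncp
zdb
eozp
nttwv
ame
goz
viwik
hud
eesmu
omlnp
ktrcu
igim
nko
rbrsa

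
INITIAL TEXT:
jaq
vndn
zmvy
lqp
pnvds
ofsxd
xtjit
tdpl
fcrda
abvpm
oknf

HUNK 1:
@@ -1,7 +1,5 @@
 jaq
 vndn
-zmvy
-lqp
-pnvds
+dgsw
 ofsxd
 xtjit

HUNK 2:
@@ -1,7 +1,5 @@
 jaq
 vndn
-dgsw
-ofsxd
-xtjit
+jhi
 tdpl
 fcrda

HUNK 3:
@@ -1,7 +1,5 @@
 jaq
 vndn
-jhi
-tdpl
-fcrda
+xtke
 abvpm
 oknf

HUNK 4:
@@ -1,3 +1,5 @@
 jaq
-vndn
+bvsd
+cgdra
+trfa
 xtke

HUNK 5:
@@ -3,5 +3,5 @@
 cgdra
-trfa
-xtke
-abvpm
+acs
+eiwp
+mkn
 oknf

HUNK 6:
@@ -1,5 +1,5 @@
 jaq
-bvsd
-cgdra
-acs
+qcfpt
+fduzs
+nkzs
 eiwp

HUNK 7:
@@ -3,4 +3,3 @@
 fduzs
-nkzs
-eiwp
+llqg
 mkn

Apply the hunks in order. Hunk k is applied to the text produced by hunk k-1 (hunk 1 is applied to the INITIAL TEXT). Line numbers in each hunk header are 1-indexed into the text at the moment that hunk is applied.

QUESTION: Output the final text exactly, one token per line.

Hunk 1: at line 1 remove [zmvy,lqp,pnvds] add [dgsw] -> 9 lines: jaq vndn dgsw ofsxd xtjit tdpl fcrda abvpm oknf
Hunk 2: at line 1 remove [dgsw,ofsxd,xtjit] add [jhi] -> 7 lines: jaq vndn jhi tdpl fcrda abvpm oknf
Hunk 3: at line 1 remove [jhi,tdpl,fcrda] add [xtke] -> 5 lines: jaq vndn xtke abvpm oknf
Hunk 4: at line 1 remove [vndn] add [bvsd,cgdra,trfa] -> 7 lines: jaq bvsd cgdra trfa xtke abvpm oknf
Hunk 5: at line 3 remove [trfa,xtke,abvpm] add [acs,eiwp,mkn] -> 7 lines: jaq bvsd cgdra acs eiwp mkn oknf
Hunk 6: at line 1 remove [bvsd,cgdra,acs] add [qcfpt,fduzs,nkzs] -> 7 lines: jaq qcfpt fduzs nkzs eiwp mkn oknf
Hunk 7: at line 3 remove [nkzs,eiwp] add [llqg] -> 6 lines: jaq qcfpt fduzs llqg mkn oknf

Answer: jaq
qcfpt
fduzs
llqg
mkn
oknf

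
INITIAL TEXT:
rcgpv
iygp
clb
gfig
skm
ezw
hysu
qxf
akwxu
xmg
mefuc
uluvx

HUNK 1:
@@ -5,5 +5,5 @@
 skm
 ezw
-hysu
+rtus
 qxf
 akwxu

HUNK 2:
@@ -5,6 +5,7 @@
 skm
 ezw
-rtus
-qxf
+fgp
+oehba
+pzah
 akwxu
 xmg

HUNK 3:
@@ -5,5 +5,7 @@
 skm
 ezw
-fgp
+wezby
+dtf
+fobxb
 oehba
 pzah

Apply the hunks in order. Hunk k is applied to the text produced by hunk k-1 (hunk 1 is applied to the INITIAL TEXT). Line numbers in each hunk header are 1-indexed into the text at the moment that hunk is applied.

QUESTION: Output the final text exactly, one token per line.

Answer: rcgpv
iygp
clb
gfig
skm
ezw
wezby
dtf
fobxb
oehba
pzah
akwxu
xmg
mefuc
uluvx

Derivation:
Hunk 1: at line 5 remove [hysu] add [rtus] -> 12 lines: rcgpv iygp clb gfig skm ezw rtus qxf akwxu xmg mefuc uluvx
Hunk 2: at line 5 remove [rtus,qxf] add [fgp,oehba,pzah] -> 13 lines: rcgpv iygp clb gfig skm ezw fgp oehba pzah akwxu xmg mefuc uluvx
Hunk 3: at line 5 remove [fgp] add [wezby,dtf,fobxb] -> 15 lines: rcgpv iygp clb gfig skm ezw wezby dtf fobxb oehba pzah akwxu xmg mefuc uluvx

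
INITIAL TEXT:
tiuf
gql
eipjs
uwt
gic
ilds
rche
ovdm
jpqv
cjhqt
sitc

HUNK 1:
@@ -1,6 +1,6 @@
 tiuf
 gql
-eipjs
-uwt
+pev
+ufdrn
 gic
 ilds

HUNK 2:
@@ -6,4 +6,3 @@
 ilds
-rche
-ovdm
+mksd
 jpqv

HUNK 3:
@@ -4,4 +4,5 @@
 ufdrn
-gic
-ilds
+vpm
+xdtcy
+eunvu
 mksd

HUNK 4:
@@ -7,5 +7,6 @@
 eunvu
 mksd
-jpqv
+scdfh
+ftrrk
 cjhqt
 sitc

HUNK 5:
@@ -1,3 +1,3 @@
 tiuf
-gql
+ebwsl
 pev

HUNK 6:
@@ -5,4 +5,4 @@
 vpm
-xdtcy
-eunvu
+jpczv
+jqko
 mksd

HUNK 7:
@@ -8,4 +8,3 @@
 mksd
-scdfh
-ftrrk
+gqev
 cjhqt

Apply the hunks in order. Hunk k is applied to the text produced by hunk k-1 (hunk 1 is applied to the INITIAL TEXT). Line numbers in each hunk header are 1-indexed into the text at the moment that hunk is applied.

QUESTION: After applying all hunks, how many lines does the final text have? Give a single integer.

Answer: 11

Derivation:
Hunk 1: at line 1 remove [eipjs,uwt] add [pev,ufdrn] -> 11 lines: tiuf gql pev ufdrn gic ilds rche ovdm jpqv cjhqt sitc
Hunk 2: at line 6 remove [rche,ovdm] add [mksd] -> 10 lines: tiuf gql pev ufdrn gic ilds mksd jpqv cjhqt sitc
Hunk 3: at line 4 remove [gic,ilds] add [vpm,xdtcy,eunvu] -> 11 lines: tiuf gql pev ufdrn vpm xdtcy eunvu mksd jpqv cjhqt sitc
Hunk 4: at line 7 remove [jpqv] add [scdfh,ftrrk] -> 12 lines: tiuf gql pev ufdrn vpm xdtcy eunvu mksd scdfh ftrrk cjhqt sitc
Hunk 5: at line 1 remove [gql] add [ebwsl] -> 12 lines: tiuf ebwsl pev ufdrn vpm xdtcy eunvu mksd scdfh ftrrk cjhqt sitc
Hunk 6: at line 5 remove [xdtcy,eunvu] add [jpczv,jqko] -> 12 lines: tiuf ebwsl pev ufdrn vpm jpczv jqko mksd scdfh ftrrk cjhqt sitc
Hunk 7: at line 8 remove [scdfh,ftrrk] add [gqev] -> 11 lines: tiuf ebwsl pev ufdrn vpm jpczv jqko mksd gqev cjhqt sitc
Final line count: 11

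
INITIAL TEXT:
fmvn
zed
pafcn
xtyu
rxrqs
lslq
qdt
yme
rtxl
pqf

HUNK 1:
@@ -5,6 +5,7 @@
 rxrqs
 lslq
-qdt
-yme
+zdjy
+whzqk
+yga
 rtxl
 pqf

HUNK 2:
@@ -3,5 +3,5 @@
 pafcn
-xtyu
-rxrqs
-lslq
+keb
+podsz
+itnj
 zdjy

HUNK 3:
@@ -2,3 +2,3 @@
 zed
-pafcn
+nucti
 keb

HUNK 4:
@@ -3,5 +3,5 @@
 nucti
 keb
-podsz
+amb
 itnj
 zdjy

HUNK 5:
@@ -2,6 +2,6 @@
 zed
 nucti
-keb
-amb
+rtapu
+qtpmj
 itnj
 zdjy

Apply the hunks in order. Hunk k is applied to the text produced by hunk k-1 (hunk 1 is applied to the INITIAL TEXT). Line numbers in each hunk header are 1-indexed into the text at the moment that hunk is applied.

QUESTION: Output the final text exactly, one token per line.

Hunk 1: at line 5 remove [qdt,yme] add [zdjy,whzqk,yga] -> 11 lines: fmvn zed pafcn xtyu rxrqs lslq zdjy whzqk yga rtxl pqf
Hunk 2: at line 3 remove [xtyu,rxrqs,lslq] add [keb,podsz,itnj] -> 11 lines: fmvn zed pafcn keb podsz itnj zdjy whzqk yga rtxl pqf
Hunk 3: at line 2 remove [pafcn] add [nucti] -> 11 lines: fmvn zed nucti keb podsz itnj zdjy whzqk yga rtxl pqf
Hunk 4: at line 3 remove [podsz] add [amb] -> 11 lines: fmvn zed nucti keb amb itnj zdjy whzqk yga rtxl pqf
Hunk 5: at line 2 remove [keb,amb] add [rtapu,qtpmj] -> 11 lines: fmvn zed nucti rtapu qtpmj itnj zdjy whzqk yga rtxl pqf

Answer: fmvn
zed
nucti
rtapu
qtpmj
itnj
zdjy
whzqk
yga
rtxl
pqf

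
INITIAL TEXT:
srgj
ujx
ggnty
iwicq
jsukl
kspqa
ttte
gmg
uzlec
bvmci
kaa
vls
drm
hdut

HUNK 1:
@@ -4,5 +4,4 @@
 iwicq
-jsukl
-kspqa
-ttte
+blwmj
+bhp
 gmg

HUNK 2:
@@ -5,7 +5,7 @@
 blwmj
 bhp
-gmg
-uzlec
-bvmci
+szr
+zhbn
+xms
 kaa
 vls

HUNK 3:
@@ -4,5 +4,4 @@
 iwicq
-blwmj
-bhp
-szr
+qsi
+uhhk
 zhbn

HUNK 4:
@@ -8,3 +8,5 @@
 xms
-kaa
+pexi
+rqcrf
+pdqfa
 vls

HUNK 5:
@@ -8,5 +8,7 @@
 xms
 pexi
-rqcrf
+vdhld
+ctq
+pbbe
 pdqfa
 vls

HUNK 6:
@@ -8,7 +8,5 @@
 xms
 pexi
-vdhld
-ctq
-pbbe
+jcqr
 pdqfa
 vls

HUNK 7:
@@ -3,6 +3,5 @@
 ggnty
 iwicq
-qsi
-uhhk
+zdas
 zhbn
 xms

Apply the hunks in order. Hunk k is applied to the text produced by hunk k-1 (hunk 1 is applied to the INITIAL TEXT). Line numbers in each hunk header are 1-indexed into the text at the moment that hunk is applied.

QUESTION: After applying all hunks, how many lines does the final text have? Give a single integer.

Answer: 13

Derivation:
Hunk 1: at line 4 remove [jsukl,kspqa,ttte] add [blwmj,bhp] -> 13 lines: srgj ujx ggnty iwicq blwmj bhp gmg uzlec bvmci kaa vls drm hdut
Hunk 2: at line 5 remove [gmg,uzlec,bvmci] add [szr,zhbn,xms] -> 13 lines: srgj ujx ggnty iwicq blwmj bhp szr zhbn xms kaa vls drm hdut
Hunk 3: at line 4 remove [blwmj,bhp,szr] add [qsi,uhhk] -> 12 lines: srgj ujx ggnty iwicq qsi uhhk zhbn xms kaa vls drm hdut
Hunk 4: at line 8 remove [kaa] add [pexi,rqcrf,pdqfa] -> 14 lines: srgj ujx ggnty iwicq qsi uhhk zhbn xms pexi rqcrf pdqfa vls drm hdut
Hunk 5: at line 8 remove [rqcrf] add [vdhld,ctq,pbbe] -> 16 lines: srgj ujx ggnty iwicq qsi uhhk zhbn xms pexi vdhld ctq pbbe pdqfa vls drm hdut
Hunk 6: at line 8 remove [vdhld,ctq,pbbe] add [jcqr] -> 14 lines: srgj ujx ggnty iwicq qsi uhhk zhbn xms pexi jcqr pdqfa vls drm hdut
Hunk 7: at line 3 remove [qsi,uhhk] add [zdas] -> 13 lines: srgj ujx ggnty iwicq zdas zhbn xms pexi jcqr pdqfa vls drm hdut
Final line count: 13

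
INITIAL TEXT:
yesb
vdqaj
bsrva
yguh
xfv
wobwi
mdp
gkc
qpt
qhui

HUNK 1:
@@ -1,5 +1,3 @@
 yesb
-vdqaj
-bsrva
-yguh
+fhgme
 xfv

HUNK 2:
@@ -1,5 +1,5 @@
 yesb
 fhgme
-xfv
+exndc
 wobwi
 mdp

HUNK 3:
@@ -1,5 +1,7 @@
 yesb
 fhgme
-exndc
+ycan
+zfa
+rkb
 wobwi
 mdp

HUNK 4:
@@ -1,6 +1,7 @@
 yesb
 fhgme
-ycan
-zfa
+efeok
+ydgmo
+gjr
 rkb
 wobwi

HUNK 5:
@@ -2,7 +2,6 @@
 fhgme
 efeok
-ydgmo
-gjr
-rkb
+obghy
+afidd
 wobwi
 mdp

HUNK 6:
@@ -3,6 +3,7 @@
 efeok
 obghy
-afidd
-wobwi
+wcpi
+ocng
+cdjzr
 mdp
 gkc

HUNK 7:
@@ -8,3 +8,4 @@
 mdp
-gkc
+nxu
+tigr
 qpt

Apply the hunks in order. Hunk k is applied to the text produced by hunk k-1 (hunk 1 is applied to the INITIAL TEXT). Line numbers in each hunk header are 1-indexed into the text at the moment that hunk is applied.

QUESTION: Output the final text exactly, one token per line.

Hunk 1: at line 1 remove [vdqaj,bsrva,yguh] add [fhgme] -> 8 lines: yesb fhgme xfv wobwi mdp gkc qpt qhui
Hunk 2: at line 1 remove [xfv] add [exndc] -> 8 lines: yesb fhgme exndc wobwi mdp gkc qpt qhui
Hunk 3: at line 1 remove [exndc] add [ycan,zfa,rkb] -> 10 lines: yesb fhgme ycan zfa rkb wobwi mdp gkc qpt qhui
Hunk 4: at line 1 remove [ycan,zfa] add [efeok,ydgmo,gjr] -> 11 lines: yesb fhgme efeok ydgmo gjr rkb wobwi mdp gkc qpt qhui
Hunk 5: at line 2 remove [ydgmo,gjr,rkb] add [obghy,afidd] -> 10 lines: yesb fhgme efeok obghy afidd wobwi mdp gkc qpt qhui
Hunk 6: at line 3 remove [afidd,wobwi] add [wcpi,ocng,cdjzr] -> 11 lines: yesb fhgme efeok obghy wcpi ocng cdjzr mdp gkc qpt qhui
Hunk 7: at line 8 remove [gkc] add [nxu,tigr] -> 12 lines: yesb fhgme efeok obghy wcpi ocng cdjzr mdp nxu tigr qpt qhui

Answer: yesb
fhgme
efeok
obghy
wcpi
ocng
cdjzr
mdp
nxu
tigr
qpt
qhui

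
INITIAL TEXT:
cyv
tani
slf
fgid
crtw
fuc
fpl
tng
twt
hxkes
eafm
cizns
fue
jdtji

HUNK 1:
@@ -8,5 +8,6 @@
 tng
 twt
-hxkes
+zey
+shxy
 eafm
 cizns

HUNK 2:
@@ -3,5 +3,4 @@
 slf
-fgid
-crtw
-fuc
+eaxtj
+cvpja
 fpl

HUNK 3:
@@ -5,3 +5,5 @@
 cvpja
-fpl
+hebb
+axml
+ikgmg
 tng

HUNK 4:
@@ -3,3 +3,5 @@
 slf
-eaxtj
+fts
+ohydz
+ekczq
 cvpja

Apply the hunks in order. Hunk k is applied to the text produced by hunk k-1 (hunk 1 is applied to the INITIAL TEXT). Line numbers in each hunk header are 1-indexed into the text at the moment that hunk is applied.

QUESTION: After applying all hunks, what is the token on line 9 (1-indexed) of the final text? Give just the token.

Hunk 1: at line 8 remove [hxkes] add [zey,shxy] -> 15 lines: cyv tani slf fgid crtw fuc fpl tng twt zey shxy eafm cizns fue jdtji
Hunk 2: at line 3 remove [fgid,crtw,fuc] add [eaxtj,cvpja] -> 14 lines: cyv tani slf eaxtj cvpja fpl tng twt zey shxy eafm cizns fue jdtji
Hunk 3: at line 5 remove [fpl] add [hebb,axml,ikgmg] -> 16 lines: cyv tani slf eaxtj cvpja hebb axml ikgmg tng twt zey shxy eafm cizns fue jdtji
Hunk 4: at line 3 remove [eaxtj] add [fts,ohydz,ekczq] -> 18 lines: cyv tani slf fts ohydz ekczq cvpja hebb axml ikgmg tng twt zey shxy eafm cizns fue jdtji
Final line 9: axml

Answer: axml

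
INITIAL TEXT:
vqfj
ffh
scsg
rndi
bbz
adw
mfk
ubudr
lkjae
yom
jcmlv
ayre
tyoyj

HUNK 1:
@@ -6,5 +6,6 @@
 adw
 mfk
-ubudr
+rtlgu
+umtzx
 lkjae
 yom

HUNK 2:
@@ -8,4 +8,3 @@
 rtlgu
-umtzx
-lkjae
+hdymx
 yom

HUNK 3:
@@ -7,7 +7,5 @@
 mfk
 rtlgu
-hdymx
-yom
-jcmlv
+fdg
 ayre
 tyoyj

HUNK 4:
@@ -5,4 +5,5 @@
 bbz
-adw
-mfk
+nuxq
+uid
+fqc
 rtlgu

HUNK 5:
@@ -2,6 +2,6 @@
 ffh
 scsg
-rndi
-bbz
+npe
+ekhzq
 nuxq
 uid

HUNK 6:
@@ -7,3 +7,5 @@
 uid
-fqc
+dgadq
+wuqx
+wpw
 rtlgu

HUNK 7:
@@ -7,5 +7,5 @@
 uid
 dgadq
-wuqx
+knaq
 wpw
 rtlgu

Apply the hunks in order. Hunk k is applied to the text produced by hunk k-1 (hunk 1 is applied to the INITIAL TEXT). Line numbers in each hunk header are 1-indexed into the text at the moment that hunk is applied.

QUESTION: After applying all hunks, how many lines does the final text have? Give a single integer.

Answer: 14

Derivation:
Hunk 1: at line 6 remove [ubudr] add [rtlgu,umtzx] -> 14 lines: vqfj ffh scsg rndi bbz adw mfk rtlgu umtzx lkjae yom jcmlv ayre tyoyj
Hunk 2: at line 8 remove [umtzx,lkjae] add [hdymx] -> 13 lines: vqfj ffh scsg rndi bbz adw mfk rtlgu hdymx yom jcmlv ayre tyoyj
Hunk 3: at line 7 remove [hdymx,yom,jcmlv] add [fdg] -> 11 lines: vqfj ffh scsg rndi bbz adw mfk rtlgu fdg ayre tyoyj
Hunk 4: at line 5 remove [adw,mfk] add [nuxq,uid,fqc] -> 12 lines: vqfj ffh scsg rndi bbz nuxq uid fqc rtlgu fdg ayre tyoyj
Hunk 5: at line 2 remove [rndi,bbz] add [npe,ekhzq] -> 12 lines: vqfj ffh scsg npe ekhzq nuxq uid fqc rtlgu fdg ayre tyoyj
Hunk 6: at line 7 remove [fqc] add [dgadq,wuqx,wpw] -> 14 lines: vqfj ffh scsg npe ekhzq nuxq uid dgadq wuqx wpw rtlgu fdg ayre tyoyj
Hunk 7: at line 7 remove [wuqx] add [knaq] -> 14 lines: vqfj ffh scsg npe ekhzq nuxq uid dgadq knaq wpw rtlgu fdg ayre tyoyj
Final line count: 14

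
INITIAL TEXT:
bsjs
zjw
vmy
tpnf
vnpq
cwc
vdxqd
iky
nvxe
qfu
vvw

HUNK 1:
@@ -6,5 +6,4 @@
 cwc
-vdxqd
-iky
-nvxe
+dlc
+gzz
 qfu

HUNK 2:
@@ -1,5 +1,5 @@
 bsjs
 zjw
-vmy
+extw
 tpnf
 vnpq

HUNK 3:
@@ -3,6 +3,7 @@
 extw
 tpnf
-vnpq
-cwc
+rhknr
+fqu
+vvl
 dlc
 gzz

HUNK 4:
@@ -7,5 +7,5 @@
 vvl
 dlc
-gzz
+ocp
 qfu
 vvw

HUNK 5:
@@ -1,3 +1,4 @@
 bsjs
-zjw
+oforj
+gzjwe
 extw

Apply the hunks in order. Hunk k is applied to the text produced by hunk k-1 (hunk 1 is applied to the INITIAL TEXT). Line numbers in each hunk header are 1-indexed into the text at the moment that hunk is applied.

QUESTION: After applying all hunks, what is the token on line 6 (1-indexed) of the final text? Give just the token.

Hunk 1: at line 6 remove [vdxqd,iky,nvxe] add [dlc,gzz] -> 10 lines: bsjs zjw vmy tpnf vnpq cwc dlc gzz qfu vvw
Hunk 2: at line 1 remove [vmy] add [extw] -> 10 lines: bsjs zjw extw tpnf vnpq cwc dlc gzz qfu vvw
Hunk 3: at line 3 remove [vnpq,cwc] add [rhknr,fqu,vvl] -> 11 lines: bsjs zjw extw tpnf rhknr fqu vvl dlc gzz qfu vvw
Hunk 4: at line 7 remove [gzz] add [ocp] -> 11 lines: bsjs zjw extw tpnf rhknr fqu vvl dlc ocp qfu vvw
Hunk 5: at line 1 remove [zjw] add [oforj,gzjwe] -> 12 lines: bsjs oforj gzjwe extw tpnf rhknr fqu vvl dlc ocp qfu vvw
Final line 6: rhknr

Answer: rhknr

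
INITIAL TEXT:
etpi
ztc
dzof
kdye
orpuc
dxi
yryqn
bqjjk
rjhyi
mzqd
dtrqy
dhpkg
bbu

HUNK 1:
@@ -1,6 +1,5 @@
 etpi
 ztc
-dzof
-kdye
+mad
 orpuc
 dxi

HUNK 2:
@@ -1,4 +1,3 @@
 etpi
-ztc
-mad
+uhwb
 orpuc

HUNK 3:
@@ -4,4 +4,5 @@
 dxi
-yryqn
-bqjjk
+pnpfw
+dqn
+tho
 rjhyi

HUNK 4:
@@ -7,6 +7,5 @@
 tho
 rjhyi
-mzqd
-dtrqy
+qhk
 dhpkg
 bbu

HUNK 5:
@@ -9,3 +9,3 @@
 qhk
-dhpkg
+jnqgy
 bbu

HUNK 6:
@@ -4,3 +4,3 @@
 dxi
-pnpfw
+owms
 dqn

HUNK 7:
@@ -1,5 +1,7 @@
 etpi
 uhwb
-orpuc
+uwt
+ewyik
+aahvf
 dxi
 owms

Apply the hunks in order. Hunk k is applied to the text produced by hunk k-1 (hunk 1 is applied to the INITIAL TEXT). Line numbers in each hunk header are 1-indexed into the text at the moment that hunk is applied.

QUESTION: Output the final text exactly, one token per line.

Answer: etpi
uhwb
uwt
ewyik
aahvf
dxi
owms
dqn
tho
rjhyi
qhk
jnqgy
bbu

Derivation:
Hunk 1: at line 1 remove [dzof,kdye] add [mad] -> 12 lines: etpi ztc mad orpuc dxi yryqn bqjjk rjhyi mzqd dtrqy dhpkg bbu
Hunk 2: at line 1 remove [ztc,mad] add [uhwb] -> 11 lines: etpi uhwb orpuc dxi yryqn bqjjk rjhyi mzqd dtrqy dhpkg bbu
Hunk 3: at line 4 remove [yryqn,bqjjk] add [pnpfw,dqn,tho] -> 12 lines: etpi uhwb orpuc dxi pnpfw dqn tho rjhyi mzqd dtrqy dhpkg bbu
Hunk 4: at line 7 remove [mzqd,dtrqy] add [qhk] -> 11 lines: etpi uhwb orpuc dxi pnpfw dqn tho rjhyi qhk dhpkg bbu
Hunk 5: at line 9 remove [dhpkg] add [jnqgy] -> 11 lines: etpi uhwb orpuc dxi pnpfw dqn tho rjhyi qhk jnqgy bbu
Hunk 6: at line 4 remove [pnpfw] add [owms] -> 11 lines: etpi uhwb orpuc dxi owms dqn tho rjhyi qhk jnqgy bbu
Hunk 7: at line 1 remove [orpuc] add [uwt,ewyik,aahvf] -> 13 lines: etpi uhwb uwt ewyik aahvf dxi owms dqn tho rjhyi qhk jnqgy bbu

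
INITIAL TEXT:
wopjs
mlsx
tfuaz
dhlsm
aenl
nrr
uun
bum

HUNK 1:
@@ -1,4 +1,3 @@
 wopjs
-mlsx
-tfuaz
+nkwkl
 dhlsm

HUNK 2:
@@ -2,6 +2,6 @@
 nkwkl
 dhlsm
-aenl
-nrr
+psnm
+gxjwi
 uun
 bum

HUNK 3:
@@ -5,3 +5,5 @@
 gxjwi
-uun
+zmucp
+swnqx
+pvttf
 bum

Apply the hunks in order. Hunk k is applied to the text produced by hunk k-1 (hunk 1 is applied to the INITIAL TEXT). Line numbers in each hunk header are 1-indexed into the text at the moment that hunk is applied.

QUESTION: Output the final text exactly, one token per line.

Hunk 1: at line 1 remove [mlsx,tfuaz] add [nkwkl] -> 7 lines: wopjs nkwkl dhlsm aenl nrr uun bum
Hunk 2: at line 2 remove [aenl,nrr] add [psnm,gxjwi] -> 7 lines: wopjs nkwkl dhlsm psnm gxjwi uun bum
Hunk 3: at line 5 remove [uun] add [zmucp,swnqx,pvttf] -> 9 lines: wopjs nkwkl dhlsm psnm gxjwi zmucp swnqx pvttf bum

Answer: wopjs
nkwkl
dhlsm
psnm
gxjwi
zmucp
swnqx
pvttf
bum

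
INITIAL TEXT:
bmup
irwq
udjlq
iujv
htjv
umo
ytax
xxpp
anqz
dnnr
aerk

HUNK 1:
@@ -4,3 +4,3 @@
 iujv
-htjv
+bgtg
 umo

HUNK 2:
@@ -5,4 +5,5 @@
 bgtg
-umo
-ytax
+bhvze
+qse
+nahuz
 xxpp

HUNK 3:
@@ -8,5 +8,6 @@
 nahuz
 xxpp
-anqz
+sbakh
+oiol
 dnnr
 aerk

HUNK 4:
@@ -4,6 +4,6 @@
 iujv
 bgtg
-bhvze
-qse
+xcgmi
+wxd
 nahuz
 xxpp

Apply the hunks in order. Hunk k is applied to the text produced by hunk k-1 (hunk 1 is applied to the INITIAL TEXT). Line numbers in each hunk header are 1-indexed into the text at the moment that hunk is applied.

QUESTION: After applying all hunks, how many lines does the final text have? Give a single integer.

Answer: 13

Derivation:
Hunk 1: at line 4 remove [htjv] add [bgtg] -> 11 lines: bmup irwq udjlq iujv bgtg umo ytax xxpp anqz dnnr aerk
Hunk 2: at line 5 remove [umo,ytax] add [bhvze,qse,nahuz] -> 12 lines: bmup irwq udjlq iujv bgtg bhvze qse nahuz xxpp anqz dnnr aerk
Hunk 3: at line 8 remove [anqz] add [sbakh,oiol] -> 13 lines: bmup irwq udjlq iujv bgtg bhvze qse nahuz xxpp sbakh oiol dnnr aerk
Hunk 4: at line 4 remove [bhvze,qse] add [xcgmi,wxd] -> 13 lines: bmup irwq udjlq iujv bgtg xcgmi wxd nahuz xxpp sbakh oiol dnnr aerk
Final line count: 13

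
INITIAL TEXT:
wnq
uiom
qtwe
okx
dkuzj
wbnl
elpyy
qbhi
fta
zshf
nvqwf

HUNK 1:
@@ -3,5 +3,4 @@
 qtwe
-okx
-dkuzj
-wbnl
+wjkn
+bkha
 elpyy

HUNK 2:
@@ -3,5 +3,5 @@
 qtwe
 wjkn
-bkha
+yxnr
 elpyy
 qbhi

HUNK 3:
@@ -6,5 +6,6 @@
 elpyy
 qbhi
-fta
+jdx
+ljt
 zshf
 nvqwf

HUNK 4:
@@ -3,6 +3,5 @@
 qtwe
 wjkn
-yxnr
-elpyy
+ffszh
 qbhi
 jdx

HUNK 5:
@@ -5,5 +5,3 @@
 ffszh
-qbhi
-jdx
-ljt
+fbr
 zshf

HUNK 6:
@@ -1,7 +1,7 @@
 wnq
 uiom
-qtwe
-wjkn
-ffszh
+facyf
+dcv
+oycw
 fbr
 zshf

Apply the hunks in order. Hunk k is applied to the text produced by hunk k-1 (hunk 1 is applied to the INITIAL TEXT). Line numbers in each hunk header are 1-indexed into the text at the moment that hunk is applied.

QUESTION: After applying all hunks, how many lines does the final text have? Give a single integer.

Answer: 8

Derivation:
Hunk 1: at line 3 remove [okx,dkuzj,wbnl] add [wjkn,bkha] -> 10 lines: wnq uiom qtwe wjkn bkha elpyy qbhi fta zshf nvqwf
Hunk 2: at line 3 remove [bkha] add [yxnr] -> 10 lines: wnq uiom qtwe wjkn yxnr elpyy qbhi fta zshf nvqwf
Hunk 3: at line 6 remove [fta] add [jdx,ljt] -> 11 lines: wnq uiom qtwe wjkn yxnr elpyy qbhi jdx ljt zshf nvqwf
Hunk 4: at line 3 remove [yxnr,elpyy] add [ffszh] -> 10 lines: wnq uiom qtwe wjkn ffszh qbhi jdx ljt zshf nvqwf
Hunk 5: at line 5 remove [qbhi,jdx,ljt] add [fbr] -> 8 lines: wnq uiom qtwe wjkn ffszh fbr zshf nvqwf
Hunk 6: at line 1 remove [qtwe,wjkn,ffszh] add [facyf,dcv,oycw] -> 8 lines: wnq uiom facyf dcv oycw fbr zshf nvqwf
Final line count: 8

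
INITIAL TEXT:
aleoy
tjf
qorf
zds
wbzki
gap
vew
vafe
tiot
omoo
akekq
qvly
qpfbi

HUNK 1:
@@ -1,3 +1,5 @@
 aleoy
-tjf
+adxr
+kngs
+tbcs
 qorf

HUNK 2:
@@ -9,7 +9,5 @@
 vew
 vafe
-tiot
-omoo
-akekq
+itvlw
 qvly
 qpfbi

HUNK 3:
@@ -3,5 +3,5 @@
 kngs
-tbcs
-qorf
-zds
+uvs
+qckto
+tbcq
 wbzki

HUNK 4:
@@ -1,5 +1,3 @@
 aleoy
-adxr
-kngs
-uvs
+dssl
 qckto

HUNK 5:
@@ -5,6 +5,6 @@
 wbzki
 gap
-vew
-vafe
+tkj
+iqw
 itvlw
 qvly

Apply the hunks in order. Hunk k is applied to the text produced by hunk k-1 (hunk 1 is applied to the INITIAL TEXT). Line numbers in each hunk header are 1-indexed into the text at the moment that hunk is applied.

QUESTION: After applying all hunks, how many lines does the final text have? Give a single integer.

Answer: 11

Derivation:
Hunk 1: at line 1 remove [tjf] add [adxr,kngs,tbcs] -> 15 lines: aleoy adxr kngs tbcs qorf zds wbzki gap vew vafe tiot omoo akekq qvly qpfbi
Hunk 2: at line 9 remove [tiot,omoo,akekq] add [itvlw] -> 13 lines: aleoy adxr kngs tbcs qorf zds wbzki gap vew vafe itvlw qvly qpfbi
Hunk 3: at line 3 remove [tbcs,qorf,zds] add [uvs,qckto,tbcq] -> 13 lines: aleoy adxr kngs uvs qckto tbcq wbzki gap vew vafe itvlw qvly qpfbi
Hunk 4: at line 1 remove [adxr,kngs,uvs] add [dssl] -> 11 lines: aleoy dssl qckto tbcq wbzki gap vew vafe itvlw qvly qpfbi
Hunk 5: at line 5 remove [vew,vafe] add [tkj,iqw] -> 11 lines: aleoy dssl qckto tbcq wbzki gap tkj iqw itvlw qvly qpfbi
Final line count: 11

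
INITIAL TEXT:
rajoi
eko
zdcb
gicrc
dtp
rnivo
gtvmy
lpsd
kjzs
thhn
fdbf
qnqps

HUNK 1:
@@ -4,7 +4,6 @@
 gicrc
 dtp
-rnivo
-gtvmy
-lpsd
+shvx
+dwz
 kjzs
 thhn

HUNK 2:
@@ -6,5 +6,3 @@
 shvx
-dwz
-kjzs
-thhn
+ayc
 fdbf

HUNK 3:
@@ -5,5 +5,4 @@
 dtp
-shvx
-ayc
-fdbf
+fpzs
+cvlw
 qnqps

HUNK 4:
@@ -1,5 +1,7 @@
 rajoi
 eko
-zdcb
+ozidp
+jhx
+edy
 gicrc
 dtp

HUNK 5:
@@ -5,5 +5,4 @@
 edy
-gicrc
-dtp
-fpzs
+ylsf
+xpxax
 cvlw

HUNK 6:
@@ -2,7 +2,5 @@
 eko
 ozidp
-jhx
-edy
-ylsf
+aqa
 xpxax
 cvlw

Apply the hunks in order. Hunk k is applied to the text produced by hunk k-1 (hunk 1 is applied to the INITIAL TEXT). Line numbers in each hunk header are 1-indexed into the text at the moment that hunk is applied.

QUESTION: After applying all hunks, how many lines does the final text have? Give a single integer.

Hunk 1: at line 4 remove [rnivo,gtvmy,lpsd] add [shvx,dwz] -> 11 lines: rajoi eko zdcb gicrc dtp shvx dwz kjzs thhn fdbf qnqps
Hunk 2: at line 6 remove [dwz,kjzs,thhn] add [ayc] -> 9 lines: rajoi eko zdcb gicrc dtp shvx ayc fdbf qnqps
Hunk 3: at line 5 remove [shvx,ayc,fdbf] add [fpzs,cvlw] -> 8 lines: rajoi eko zdcb gicrc dtp fpzs cvlw qnqps
Hunk 4: at line 1 remove [zdcb] add [ozidp,jhx,edy] -> 10 lines: rajoi eko ozidp jhx edy gicrc dtp fpzs cvlw qnqps
Hunk 5: at line 5 remove [gicrc,dtp,fpzs] add [ylsf,xpxax] -> 9 lines: rajoi eko ozidp jhx edy ylsf xpxax cvlw qnqps
Hunk 6: at line 2 remove [jhx,edy,ylsf] add [aqa] -> 7 lines: rajoi eko ozidp aqa xpxax cvlw qnqps
Final line count: 7

Answer: 7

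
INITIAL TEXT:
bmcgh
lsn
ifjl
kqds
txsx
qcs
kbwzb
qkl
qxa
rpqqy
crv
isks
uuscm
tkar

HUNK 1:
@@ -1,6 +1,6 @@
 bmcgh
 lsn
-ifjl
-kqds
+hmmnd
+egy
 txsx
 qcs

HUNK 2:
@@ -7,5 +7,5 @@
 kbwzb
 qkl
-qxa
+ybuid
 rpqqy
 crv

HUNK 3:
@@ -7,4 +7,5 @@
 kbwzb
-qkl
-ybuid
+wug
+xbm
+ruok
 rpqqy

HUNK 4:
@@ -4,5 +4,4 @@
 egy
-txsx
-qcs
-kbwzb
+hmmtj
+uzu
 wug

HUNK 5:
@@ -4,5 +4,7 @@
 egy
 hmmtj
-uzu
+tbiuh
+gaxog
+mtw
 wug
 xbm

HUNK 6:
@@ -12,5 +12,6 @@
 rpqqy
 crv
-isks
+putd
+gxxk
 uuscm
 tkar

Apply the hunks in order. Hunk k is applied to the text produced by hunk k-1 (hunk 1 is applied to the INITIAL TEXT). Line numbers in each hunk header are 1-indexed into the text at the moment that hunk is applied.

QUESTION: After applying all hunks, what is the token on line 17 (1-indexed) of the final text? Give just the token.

Answer: tkar

Derivation:
Hunk 1: at line 1 remove [ifjl,kqds] add [hmmnd,egy] -> 14 lines: bmcgh lsn hmmnd egy txsx qcs kbwzb qkl qxa rpqqy crv isks uuscm tkar
Hunk 2: at line 7 remove [qxa] add [ybuid] -> 14 lines: bmcgh lsn hmmnd egy txsx qcs kbwzb qkl ybuid rpqqy crv isks uuscm tkar
Hunk 3: at line 7 remove [qkl,ybuid] add [wug,xbm,ruok] -> 15 lines: bmcgh lsn hmmnd egy txsx qcs kbwzb wug xbm ruok rpqqy crv isks uuscm tkar
Hunk 4: at line 4 remove [txsx,qcs,kbwzb] add [hmmtj,uzu] -> 14 lines: bmcgh lsn hmmnd egy hmmtj uzu wug xbm ruok rpqqy crv isks uuscm tkar
Hunk 5: at line 4 remove [uzu] add [tbiuh,gaxog,mtw] -> 16 lines: bmcgh lsn hmmnd egy hmmtj tbiuh gaxog mtw wug xbm ruok rpqqy crv isks uuscm tkar
Hunk 6: at line 12 remove [isks] add [putd,gxxk] -> 17 lines: bmcgh lsn hmmnd egy hmmtj tbiuh gaxog mtw wug xbm ruok rpqqy crv putd gxxk uuscm tkar
Final line 17: tkar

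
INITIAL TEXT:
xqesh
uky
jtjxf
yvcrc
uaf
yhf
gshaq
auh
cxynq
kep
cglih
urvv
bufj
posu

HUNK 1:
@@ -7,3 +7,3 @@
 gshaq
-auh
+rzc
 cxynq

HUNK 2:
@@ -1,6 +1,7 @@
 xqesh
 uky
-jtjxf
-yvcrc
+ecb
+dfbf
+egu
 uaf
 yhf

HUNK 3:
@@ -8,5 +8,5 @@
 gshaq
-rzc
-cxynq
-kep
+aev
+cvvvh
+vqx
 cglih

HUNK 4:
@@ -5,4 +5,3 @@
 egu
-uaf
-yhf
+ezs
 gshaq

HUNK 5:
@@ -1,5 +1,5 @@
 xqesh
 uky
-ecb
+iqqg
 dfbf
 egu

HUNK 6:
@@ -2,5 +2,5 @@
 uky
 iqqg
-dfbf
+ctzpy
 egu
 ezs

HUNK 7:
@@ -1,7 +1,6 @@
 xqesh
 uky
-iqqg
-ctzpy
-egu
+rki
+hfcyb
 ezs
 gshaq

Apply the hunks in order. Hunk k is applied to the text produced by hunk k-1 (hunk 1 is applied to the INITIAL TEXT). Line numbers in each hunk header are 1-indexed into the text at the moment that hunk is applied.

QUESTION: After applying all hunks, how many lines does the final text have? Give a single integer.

Answer: 13

Derivation:
Hunk 1: at line 7 remove [auh] add [rzc] -> 14 lines: xqesh uky jtjxf yvcrc uaf yhf gshaq rzc cxynq kep cglih urvv bufj posu
Hunk 2: at line 1 remove [jtjxf,yvcrc] add [ecb,dfbf,egu] -> 15 lines: xqesh uky ecb dfbf egu uaf yhf gshaq rzc cxynq kep cglih urvv bufj posu
Hunk 3: at line 8 remove [rzc,cxynq,kep] add [aev,cvvvh,vqx] -> 15 lines: xqesh uky ecb dfbf egu uaf yhf gshaq aev cvvvh vqx cglih urvv bufj posu
Hunk 4: at line 5 remove [uaf,yhf] add [ezs] -> 14 lines: xqesh uky ecb dfbf egu ezs gshaq aev cvvvh vqx cglih urvv bufj posu
Hunk 5: at line 1 remove [ecb] add [iqqg] -> 14 lines: xqesh uky iqqg dfbf egu ezs gshaq aev cvvvh vqx cglih urvv bufj posu
Hunk 6: at line 2 remove [dfbf] add [ctzpy] -> 14 lines: xqesh uky iqqg ctzpy egu ezs gshaq aev cvvvh vqx cglih urvv bufj posu
Hunk 7: at line 1 remove [iqqg,ctzpy,egu] add [rki,hfcyb] -> 13 lines: xqesh uky rki hfcyb ezs gshaq aev cvvvh vqx cglih urvv bufj posu
Final line count: 13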